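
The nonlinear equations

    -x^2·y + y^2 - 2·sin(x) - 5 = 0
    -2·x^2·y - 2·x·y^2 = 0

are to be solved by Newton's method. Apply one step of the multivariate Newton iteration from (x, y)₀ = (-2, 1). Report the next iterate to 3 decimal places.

(-1.333, -0.480)

At (-2, 1): F = (-6.18141, -4.000).
Jacobian J = [[-2·x·y - 2·cos(x), -x^2 + 2·y], [-4·x·y - 2·y^2, -2·x^2 - 4·x·y]].
At the point, J = [[4.83229, -2.000], [6.000, 0.000]] (det J = 12.000).
Solving J·Δ = −F gives Δ = (0.667, -1.480).
Then the next iterate is (x, y)₁ = (-1.333, -0.480).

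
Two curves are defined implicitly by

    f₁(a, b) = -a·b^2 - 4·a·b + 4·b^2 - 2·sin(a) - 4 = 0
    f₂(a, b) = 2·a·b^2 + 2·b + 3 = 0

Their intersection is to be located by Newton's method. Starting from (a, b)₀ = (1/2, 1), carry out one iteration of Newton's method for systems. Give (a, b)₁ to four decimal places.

At (1/2, 1): F = (-3.458851, 6.0000).
Jacobian J = [[-b^2 - 4·b - 2·cos(a), -2·a·b - 4·a + 8·b], [2·b^2, 4·a·b + 2]].
At the point, J = [[-6.755165, 5.0000], [2.0000, 4.0000]] (det J = -37.020660).
Solving J·Δ = −F gives Δ = (-1.1841, -0.9080).
Then the next iterate is (a, b)₁ = (-0.6841, 0.0920).

(-0.6841, 0.0920)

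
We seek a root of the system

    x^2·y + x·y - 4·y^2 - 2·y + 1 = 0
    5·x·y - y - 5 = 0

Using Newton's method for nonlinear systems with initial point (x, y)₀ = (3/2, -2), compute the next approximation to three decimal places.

At (3/2, -2): F = (-18.500, -18.000).
Jacobian J = [[2·x·y + y, x^2 + x - 8·y - 2], [5·y, 5·x - 1]].
At the point, J = [[-8.000, 17.750], [-10.000, 6.500]] (det J = 125.500).
Solving J·Δ = −F gives Δ = (-1.588, 0.327).
Then the next iterate is (x, y)₁ = (-0.088, -1.673).

(-0.088, -1.673)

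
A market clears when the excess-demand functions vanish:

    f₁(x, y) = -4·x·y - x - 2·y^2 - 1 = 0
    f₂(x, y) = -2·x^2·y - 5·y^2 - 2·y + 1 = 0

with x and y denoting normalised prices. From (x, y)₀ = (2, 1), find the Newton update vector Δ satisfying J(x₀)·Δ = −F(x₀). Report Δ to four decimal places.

At (2, 1): F = (-13.0000, -14.0000).
Jacobian J = [[-4·y - 1, -4·x - 4·y], [-4·x·y, -2·x^2 - 10·y - 2]].
At the point, J = [[-5.0000, -12.0000], [-8.0000, -20.0000]] (det J = 4.0000).
Solving J·Δ = −F gives Δ = (-23.0000, 8.5000).

(-23.0000, 8.5000)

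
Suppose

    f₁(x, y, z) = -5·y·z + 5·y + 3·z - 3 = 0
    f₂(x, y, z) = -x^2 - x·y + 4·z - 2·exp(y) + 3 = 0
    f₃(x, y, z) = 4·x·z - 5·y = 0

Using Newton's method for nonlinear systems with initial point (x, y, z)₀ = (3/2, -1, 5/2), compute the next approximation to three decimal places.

At (3/2, -1, 5/2): F = (12.000, 11.51424, 20.000).
Jacobian J = [[0, -5·z + 5, -5·y + 3], [-2·x - y, -x - 2·exp(y), 4], [4·z, -5, 4·x]].
At the point, J = [[0.000, -7.500, 8.000], [-2.000, -2.23576, 4.000], [10.000, -5.000, 6.000]] (det J = -131.13929).
Solving J·Δ = −F gives Δ = (-0.806, -4.706, -5.912).
Then the next iterate is (x, y, z)₁ = (0.694, -5.706, -3.412).

(0.694, -5.706, -3.412)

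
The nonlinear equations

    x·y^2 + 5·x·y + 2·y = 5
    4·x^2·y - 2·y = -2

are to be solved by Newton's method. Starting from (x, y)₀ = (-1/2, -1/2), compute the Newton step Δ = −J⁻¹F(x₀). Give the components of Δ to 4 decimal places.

(-2.1667, -1.8333)

At (-1/2, -1/2): F = (-4.8750, 2.5000).
Jacobian J = [[y^2 + 5·y, 2·x·y + 5·x + 2], [8·x·y, 4·x^2 - 2]].
At the point, J = [[-2.2500, 0.0000], [2.0000, -1.0000]] (det J = 2.2500).
Solving J·Δ = −F gives Δ = (-2.1667, -1.8333).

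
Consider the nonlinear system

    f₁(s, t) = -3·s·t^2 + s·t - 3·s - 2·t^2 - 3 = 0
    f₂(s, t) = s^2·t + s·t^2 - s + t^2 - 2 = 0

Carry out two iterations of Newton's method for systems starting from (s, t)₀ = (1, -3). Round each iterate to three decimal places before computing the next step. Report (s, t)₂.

At (1, -3): F = (-54.000, 12.000).
Jacobian J = [[-3·t^2 + t - 3, -6·s·t + s - 4·t], [2·s·t + t^2 - 1, s^2 + 2·s·t + 2·t]].
At the point, J = [[-33.000, 31.000], [2.000, -11.000]] (det J = 301.000).
Solving J·Δ = −F gives Δ = (-0.738, 0.957).
Then the next iterate is (s, t)₁ = (0.262, -2.043).
Round to (0.262, -2.043) and repeat: F = (-15.94961, 2.86516), J = [[-17.56455, 11.64560], [2.10332, -5.08789]].
Δ = (-0.737, 0.259), so (s, t)₂ = (-0.475, -1.784).

(-0.475, -1.784)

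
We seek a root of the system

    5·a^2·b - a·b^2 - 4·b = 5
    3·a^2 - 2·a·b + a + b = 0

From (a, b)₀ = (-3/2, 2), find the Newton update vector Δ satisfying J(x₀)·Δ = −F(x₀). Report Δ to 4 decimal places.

At (-3/2, 2): F = (15.5000, 13.2500).
Jacobian J = [[10·a·b - b^2, 5·a^2 - 2·a·b - 4], [6·a - 2·b + 1, -2·a + 1]].
At the point, J = [[-34.0000, 13.2500], [-12.0000, 4.0000]] (det J = 23.0000).
Solving J·Δ = −F gives Δ = (4.9375, 11.5000).

(4.9375, 11.5000)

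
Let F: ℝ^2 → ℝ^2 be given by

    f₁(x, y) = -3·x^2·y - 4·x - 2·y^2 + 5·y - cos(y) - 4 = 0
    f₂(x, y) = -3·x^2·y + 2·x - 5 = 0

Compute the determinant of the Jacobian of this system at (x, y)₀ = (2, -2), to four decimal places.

J = [[-6·x·y - 4, -3·x^2 - 4·y + sin(y) + 5], [-6·x·y + 2, -3·x^2]].
At the point, J = [[20.0000, 0.090703], [26.0000, -12.0000]].
det J = -242.3583.

-242.3583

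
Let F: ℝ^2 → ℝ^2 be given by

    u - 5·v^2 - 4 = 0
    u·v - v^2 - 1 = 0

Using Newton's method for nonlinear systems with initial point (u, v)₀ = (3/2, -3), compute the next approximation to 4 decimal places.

(0.6923, -1.3897)

At (3/2, -3): F = (-47.5000, -14.5000).
Jacobian J = [[1, -10·v], [v, u - 2·v]].
At the point, J = [[1.0000, 30.0000], [-3.0000, 7.5000]] (det J = 97.5000).
Solving J·Δ = −F gives Δ = (-0.8077, 1.6103).
Then the next iterate is (u, v)₁ = (0.6923, -1.3897).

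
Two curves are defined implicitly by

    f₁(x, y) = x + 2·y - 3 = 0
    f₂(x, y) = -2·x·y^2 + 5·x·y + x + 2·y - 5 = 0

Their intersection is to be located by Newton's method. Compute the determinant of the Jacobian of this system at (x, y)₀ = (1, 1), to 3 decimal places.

-5.000

J = [[1, 2], [-2·y^2 + 5·y + 1, -4·x·y + 5·x + 2]].
At the point, J = [[1.000, 2.000], [4.000, 3.000]].
det J = -5.000.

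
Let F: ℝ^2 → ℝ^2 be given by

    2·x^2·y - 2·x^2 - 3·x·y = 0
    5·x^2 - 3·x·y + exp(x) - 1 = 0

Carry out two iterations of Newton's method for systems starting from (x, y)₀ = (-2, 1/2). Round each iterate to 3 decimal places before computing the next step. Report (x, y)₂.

At (-2, 1/2): F = (-1.000, 22.13534).
Jacobian J = [[4·x·y - 4·x - 3·y, 2·x^2 - 3·x], [10·x - 3·y + exp(x), -3·x]].
At the point, J = [[2.500, 14.000], [-21.36466, 6.000]] (det J = 314.10531).
Solving J·Δ = −F gives Δ = (1.006, -0.108).
Then the next iterate is (x, y)₁ = (-0.994, 0.392).
Round to (-0.994, 0.392) and repeat: F = (-0.03251, 5.47922), J = [[1.24141, 4.95807], [-10.74591, 2.982]].
Δ = (0.478, -0.113), so (x, y)₂ = (-0.516, 0.279).

(-0.516, 0.279)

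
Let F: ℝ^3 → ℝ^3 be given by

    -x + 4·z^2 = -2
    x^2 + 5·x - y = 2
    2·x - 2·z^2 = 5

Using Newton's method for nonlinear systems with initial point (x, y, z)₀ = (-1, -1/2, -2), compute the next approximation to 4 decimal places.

At (-1, -1/2, -2): F = (19.0000, -5.5000, -15.0000).
Jacobian J = [[-1, 0, 8·z], [2·x + 5, -1, 0], [2, 0, -4·z]].
At the point, J = [[-1.0000, 0.0000, -16.0000], [3.0000, -1.0000, 0.0000], [2.0000, 0.0000, 8.0000]] (det J = -24.0000).
Solving J·Δ = −F gives Δ = (3.6667, 5.5000, 0.9583).
Then the next iterate is (x, y, z)₁ = (2.6667, 5.0000, -1.0417).

(2.6667, 5.0000, -1.0417)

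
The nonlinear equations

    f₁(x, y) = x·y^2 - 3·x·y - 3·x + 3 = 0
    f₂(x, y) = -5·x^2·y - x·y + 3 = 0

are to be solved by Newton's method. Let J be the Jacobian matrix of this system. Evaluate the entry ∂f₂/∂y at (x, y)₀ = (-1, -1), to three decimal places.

-4.000

∂f₂/∂y = -5·x^2 - x.
At (-1, -1) this is -4.000.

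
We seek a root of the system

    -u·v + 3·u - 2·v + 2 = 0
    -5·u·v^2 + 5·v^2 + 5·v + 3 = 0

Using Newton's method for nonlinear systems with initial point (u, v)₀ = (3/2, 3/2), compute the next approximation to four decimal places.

At (3/2, 3/2): F = (1.2500, 4.8750).
Jacobian J = [[-v + 3, -u - 2], [-5·v^2, -10·u·v + 10·v + 5]].
At the point, J = [[1.5000, -3.5000], [-11.2500, -2.5000]] (det J = -43.1250).
Solving J·Δ = −F gives Δ = (0.3232, 0.4957).
Then the next iterate is (u, v)₁ = (1.8232, 1.9957).

(1.8232, 1.9957)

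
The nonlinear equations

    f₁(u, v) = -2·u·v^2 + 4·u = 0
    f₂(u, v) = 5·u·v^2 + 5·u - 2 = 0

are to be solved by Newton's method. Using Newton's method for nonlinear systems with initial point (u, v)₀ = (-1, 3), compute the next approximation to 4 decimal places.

(0.1333, 3.1556)

At (-1, 3): F = (14.0000, -52.0000).
Jacobian J = [[-2·v^2 + 4, -4·u·v], [5·v^2 + 5, 10·u·v]].
At the point, J = [[-14.0000, 12.0000], [50.0000, -30.0000]] (det J = -180.0000).
Solving J·Δ = −F gives Δ = (1.1333, 0.1556).
Then the next iterate is (u, v)₁ = (0.1333, 3.1556).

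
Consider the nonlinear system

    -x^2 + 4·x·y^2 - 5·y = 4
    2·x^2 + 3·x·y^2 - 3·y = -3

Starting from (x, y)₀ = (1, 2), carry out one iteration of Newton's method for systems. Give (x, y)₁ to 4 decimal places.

(-1.2400, 4.7600)

At (1, 2): F = (1.0000, 11.0000).
Jacobian J = [[-2·x + 4·y^2, 8·x·y - 5], [4·x + 3·y^2, 6·x·y - 3]].
At the point, J = [[14.0000, 11.0000], [16.0000, 9.0000]] (det J = -50.0000).
Solving J·Δ = −F gives Δ = (-2.2400, 2.7600).
Then the next iterate is (x, y)₁ = (-1.2400, 4.7600).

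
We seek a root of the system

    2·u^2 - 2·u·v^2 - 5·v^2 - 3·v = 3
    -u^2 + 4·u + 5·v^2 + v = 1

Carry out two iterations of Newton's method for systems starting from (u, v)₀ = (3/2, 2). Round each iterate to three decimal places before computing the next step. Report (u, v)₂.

At (3/2, 2): F = (-36.500, 24.750).
Jacobian J = [[4·u - 2·v^2, -4·u·v - 10·v - 3], [-2·u + 4, 10·v + 1]].
At the point, J = [[-2.000, -35.000], [1.000, 21.000]] (det J = -7.000).
Solving J·Δ = −F gives Δ = (14.250, -1.857).
Then the next iterate is (u, v)₁ = (15.750, 0.143).
Round to (15.750, 0.143) and repeat: F = (491.94961, -185.81725), J = [[62.95910, -13.439], [-27.500, 2.430]].
Δ = (-6.010, 8.448), so (u, v)₂ = (9.740, 8.591).

(9.740, 8.591)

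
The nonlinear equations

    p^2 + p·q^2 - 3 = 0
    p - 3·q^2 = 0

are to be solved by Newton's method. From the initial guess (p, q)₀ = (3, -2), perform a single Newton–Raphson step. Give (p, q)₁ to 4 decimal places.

(2.1818, -1.1818)

At (3, -2): F = (18.0000, -9.0000).
Jacobian J = [[2·p + q^2, 2·p·q], [1, -6·q]].
At the point, J = [[10.0000, -12.0000], [1.0000, 12.0000]] (det J = 132.0000).
Solving J·Δ = −F gives Δ = (-0.8182, 0.8182).
Then the next iterate is (p, q)₁ = (2.1818, -1.1818).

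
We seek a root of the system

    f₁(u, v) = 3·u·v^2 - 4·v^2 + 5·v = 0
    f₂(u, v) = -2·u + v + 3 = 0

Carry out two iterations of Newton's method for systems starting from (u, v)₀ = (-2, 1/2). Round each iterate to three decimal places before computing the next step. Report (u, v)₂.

(1.702, 0.404)

At (-2, 1/2): F = (0.000, 7.500).
Jacobian J = [[3·v^2, 6·u·v - 8·v + 5], [-2, 1]].
At the point, J = [[0.750, -5.000], [-2.000, 1.000]] (det J = -9.250).
Solving J·Δ = −F gives Δ = (4.054, 0.608).
Then the next iterate is (u, v)₁ = (2.054, 1.108).
Round to (2.054, 1.108) and repeat: F = (8.19421, 0.000), J = [[3.68299, 9.79099], [-2.000, 1.000]].
Δ = (-0.352, -0.704), so (u, v)₂ = (1.702, 0.404).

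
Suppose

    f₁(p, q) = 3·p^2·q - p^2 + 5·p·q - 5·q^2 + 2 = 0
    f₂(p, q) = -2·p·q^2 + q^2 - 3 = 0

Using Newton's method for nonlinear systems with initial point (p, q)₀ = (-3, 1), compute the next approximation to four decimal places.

(-3.0851, 0.7021)

At (-3, 1): F = (0.0000, 4.0000).
Jacobian J = [[6·p·q - 2·p + 5·q, 3·p^2 + 5·p - 10·q], [-2·q^2, -4·p·q + 2·q]].
At the point, J = [[-7.0000, 2.0000], [-2.0000, 14.0000]] (det J = -94.0000).
Solving J·Δ = −F gives Δ = (-0.0851, -0.2979).
Then the next iterate is (p, q)₁ = (-3.0851, 0.7021).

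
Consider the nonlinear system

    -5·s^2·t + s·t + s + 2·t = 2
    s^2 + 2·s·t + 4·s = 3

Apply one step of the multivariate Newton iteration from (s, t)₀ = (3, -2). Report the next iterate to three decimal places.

(1.778, -1.778)

At (3, -2): F = (81.000, 6.000).
Jacobian J = [[-10·s·t + t + 1, -5·s^2 + s + 2], [2·s + 2·t + 4, 2·s]].
At the point, J = [[59.000, -40.000], [6.000, 6.000]] (det J = 594.000).
Solving J·Δ = −F gives Δ = (-1.222, 0.222).
Then the next iterate is (s, t)₁ = (1.778, -1.778).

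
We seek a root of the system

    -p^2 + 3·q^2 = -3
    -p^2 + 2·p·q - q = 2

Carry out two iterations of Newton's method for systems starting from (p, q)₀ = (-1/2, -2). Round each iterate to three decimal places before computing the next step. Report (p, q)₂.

At (-1/2, -2): F = (14.750, 1.750).
Jacobian J = [[-2·p, 6·q], [-2·p + 2·q, 2·p - 1]].
At the point, J = [[1.000, -12.000], [-3.000, -2.000]] (det J = -38.000).
Solving J·Δ = −F gives Δ = (-0.224, 1.211).
Then the next iterate is (p, q)₁ = (-0.724, -0.789).
Round to (-0.724, -0.789) and repeat: F = (4.34339, -0.59270), J = [[1.448, -4.734], [-0.130, -2.448]].
Δ = (-3.230, -0.071), so (p, q)₂ = (-3.954, -0.860).

(-3.954, -0.860)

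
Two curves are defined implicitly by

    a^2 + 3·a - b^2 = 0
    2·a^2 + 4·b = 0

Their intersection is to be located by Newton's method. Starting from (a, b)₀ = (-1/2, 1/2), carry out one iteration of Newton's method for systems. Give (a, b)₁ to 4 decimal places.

(0.0833, 0.1667)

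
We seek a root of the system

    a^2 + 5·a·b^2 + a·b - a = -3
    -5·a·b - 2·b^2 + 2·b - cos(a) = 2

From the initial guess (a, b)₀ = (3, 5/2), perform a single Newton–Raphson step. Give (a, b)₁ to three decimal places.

At (3, 5/2): F = (110.250, -46.01001).
Jacobian J = [[2·a + 5·b^2 + b - 1, 10·a·b + a], [-5·b + sin(a), -5·a - 4·b + 2]].
At the point, J = [[38.750, 78.000], [-12.35888, -23.000]] (det J = 72.74264).
Solving J·Δ = −F gives Δ = (-14.476, 5.778).
Then the next iterate is (a, b)₁ = (-11.476, 8.278).

(-11.476, 8.278)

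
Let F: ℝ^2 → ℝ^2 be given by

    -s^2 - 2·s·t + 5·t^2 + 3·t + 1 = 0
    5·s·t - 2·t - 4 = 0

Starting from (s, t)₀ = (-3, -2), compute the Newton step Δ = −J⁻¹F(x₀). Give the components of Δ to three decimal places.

(1.543, 0.857)

At (-3, -2): F = (-6.000, 30.000).
Jacobian J = [[-2·s - 2·t, -2·s + 10·t + 3], [5·t, 5·s - 2]].
At the point, J = [[10.000, -11.000], [-10.000, -17.000]] (det J = -280.000).
Solving J·Δ = −F gives Δ = (1.543, 0.857).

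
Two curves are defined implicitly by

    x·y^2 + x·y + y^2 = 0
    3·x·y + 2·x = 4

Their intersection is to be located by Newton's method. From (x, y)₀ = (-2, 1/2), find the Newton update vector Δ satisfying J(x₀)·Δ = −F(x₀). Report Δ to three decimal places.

(4.250, 0.646)

At (-2, 1/2): F = (-1.250, -11.000).
Jacobian J = [[y^2 + y, 2·x·y + x + 2·y], [3·y + 2, 3·x]].
At the point, J = [[0.750, -3.000], [3.500, -6.000]] (det J = 6.000).
Solving J·Δ = −F gives Δ = (4.250, 0.646).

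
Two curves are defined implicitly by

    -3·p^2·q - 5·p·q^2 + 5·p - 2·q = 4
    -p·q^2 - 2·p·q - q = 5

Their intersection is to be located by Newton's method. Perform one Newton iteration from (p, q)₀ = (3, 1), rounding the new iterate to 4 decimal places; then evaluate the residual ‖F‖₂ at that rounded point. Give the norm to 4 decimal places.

At (3, 1): F = (-33.0000, -15.0000).
Jacobian J = [[-6·p·q - 5·q^2 + 5, -3·p^2 - 10·p·q - 2], [-q^2 - 2·q, -2·p·q - 2·p - 1]].
At the point, J = [[-18.0000, -59.0000], [-3.0000, -13.0000]] (det J = 57.0000).
Solving J·Δ = −F gives Δ = (8.0000, -3.0000).
Then the next iterate is (p, q)₁ = (11.0000, -2.0000).
Re-evaluating at (11.0000, -2.0000): F = (561.0000, -3.0000), so ‖F‖₂ = 561.0080.

561.0080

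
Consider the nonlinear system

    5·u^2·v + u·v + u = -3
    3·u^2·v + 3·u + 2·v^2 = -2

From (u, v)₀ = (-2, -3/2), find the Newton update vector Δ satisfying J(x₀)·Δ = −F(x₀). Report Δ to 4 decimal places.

At (-2, -3/2): F = (-26.0000, -17.5000).
Jacobian J = [[10·u·v + v + 1, 5·u^2 + u], [6·u·v + 3, 3·u^2 + 4·v]].
At the point, J = [[29.5000, 18.0000], [21.0000, 6.0000]] (det J = -201.0000).
Solving J·Δ = −F gives Δ = (0.7910, 0.1480).

(0.7910, 0.1480)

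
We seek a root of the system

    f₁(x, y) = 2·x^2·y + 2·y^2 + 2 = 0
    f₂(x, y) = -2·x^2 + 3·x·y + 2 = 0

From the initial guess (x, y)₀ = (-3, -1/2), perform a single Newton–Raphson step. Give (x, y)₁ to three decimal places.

At (-3, -1/2): F = (-6.500, -11.500).
Jacobian J = [[4·x·y, 2·x^2 + 4·y], [-4·x + 3·y, 3·x]].
At the point, J = [[6.000, 16.000], [10.500, -9.000]] (det J = -222.000).
Solving J·Δ = −F gives Δ = (1.092, -0.003).
Then the next iterate is (x, y)₁ = (-1.908, -0.503).

(-1.908, -0.503)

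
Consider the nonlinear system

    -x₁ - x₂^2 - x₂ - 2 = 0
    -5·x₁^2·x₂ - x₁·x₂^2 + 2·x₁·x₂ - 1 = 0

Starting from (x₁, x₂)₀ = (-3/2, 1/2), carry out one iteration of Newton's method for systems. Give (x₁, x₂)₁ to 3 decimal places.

At (-3/2, 1/2): F = (-1.250, -7.750).
Jacobian J = [[-1, -2·x₂ - 1], [-10·x₁·x₂ - x₂^2 + 2·x₂, -5·x₁^2 - 2·x₁·x₂ + 2·x₁]].
At the point, J = [[-1.000, -2.000], [8.250, -12.750]] (det J = 29.250).
Solving J·Δ = −F gives Δ = (-0.015, -0.618).
Then the next iterate is (x₁, x₂)₁ = (-1.515, -0.118).

(-1.515, -0.118)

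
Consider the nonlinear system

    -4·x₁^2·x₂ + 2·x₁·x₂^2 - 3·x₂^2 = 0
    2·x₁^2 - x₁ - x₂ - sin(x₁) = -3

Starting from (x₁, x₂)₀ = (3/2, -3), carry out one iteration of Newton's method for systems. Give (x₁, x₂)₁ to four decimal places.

(6.1720, 28.0321)

At (3/2, -3): F = (27.0000, 8.002505).
Jacobian J = [[-8·x₁·x₂ + 2·x₂^2, -4·x₁^2 + 4·x₁·x₂ - 6·x₂], [4·x₁ - cos(x₁) - 1, -1]].
At the point, J = [[54.0000, -9.0000], [4.929263, -1.0000]] (det J = -9.636635).
Solving J·Δ = −F gives Δ = (4.6720, 31.0321).
Then the next iterate is (x₁, x₂)₁ = (6.1720, 28.0321).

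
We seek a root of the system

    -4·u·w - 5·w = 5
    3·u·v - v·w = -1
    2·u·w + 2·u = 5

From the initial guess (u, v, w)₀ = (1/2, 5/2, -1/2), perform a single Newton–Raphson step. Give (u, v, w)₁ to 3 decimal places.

(4.167, -13.208, 0.333)

At (1/2, 5/2, -1/2): F = (-1.500, 6.000, -4.500).
Jacobian J = [[-4·w, 0, -4·u - 5], [3·v, 3·u - w, -v], [2·w + 2, 0, 2·u]].
At the point, J = [[2.000, 0.000, -7.000], [7.500, 2.000, -2.500], [1.000, 0.000, 1.000]] (det J = 18.000).
Solving J·Δ = −F gives Δ = (3.667, -15.708, 0.833).
Then the next iterate is (u, v, w)₁ = (4.167, -13.208, 0.333).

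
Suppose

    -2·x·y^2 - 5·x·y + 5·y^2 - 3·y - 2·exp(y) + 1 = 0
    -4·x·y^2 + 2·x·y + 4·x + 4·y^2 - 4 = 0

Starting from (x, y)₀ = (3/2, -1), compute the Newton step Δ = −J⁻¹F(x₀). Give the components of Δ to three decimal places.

(4.608, 1.745)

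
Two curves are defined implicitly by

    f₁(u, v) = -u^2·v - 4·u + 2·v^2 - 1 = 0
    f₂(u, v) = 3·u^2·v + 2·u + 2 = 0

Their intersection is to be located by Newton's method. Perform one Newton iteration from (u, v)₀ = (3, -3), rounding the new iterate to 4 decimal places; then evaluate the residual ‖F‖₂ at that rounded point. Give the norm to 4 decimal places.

22.3802

At (3, -3): F = (32.0000, -73.0000).
Jacobian J = [[-2·u·v - 4, -u^2 + 4·v], [6·u·v + 2, 3·u^2]].
At the point, J = [[14.0000, -21.0000], [-52.0000, 27.0000]] (det J = -714.0000).
Solving J·Δ = −F gives Δ = (-0.9370, 0.8992).
Then the next iterate is (u, v)₁ = (2.0630, -2.1008).
Re-evaluating at (2.0630, -2.1008): F = (8.515661, -20.696819), so ‖F‖₂ = 22.3802.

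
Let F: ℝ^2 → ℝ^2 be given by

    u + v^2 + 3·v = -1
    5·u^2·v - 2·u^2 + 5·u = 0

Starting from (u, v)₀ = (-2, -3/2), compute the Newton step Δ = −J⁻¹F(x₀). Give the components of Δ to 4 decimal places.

At (-2, -3/2): F = (-3.2500, -48.0000).
Jacobian J = [[1, 2·v + 3], [10·u·v - 4·u + 5, 5·u^2]].
At the point, J = [[1.0000, 0.0000], [43.0000, 20.0000]] (det J = 20.0000).
Solving J·Δ = −F gives Δ = (3.2500, -4.5875).

(3.2500, -4.5875)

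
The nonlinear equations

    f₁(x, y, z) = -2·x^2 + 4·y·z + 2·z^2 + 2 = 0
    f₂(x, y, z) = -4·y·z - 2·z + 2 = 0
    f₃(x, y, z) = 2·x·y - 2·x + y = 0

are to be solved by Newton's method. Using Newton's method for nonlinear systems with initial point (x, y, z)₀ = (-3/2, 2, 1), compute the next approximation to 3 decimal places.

At (-3/2, 2, 1): F = (7.500, -8.000, -1.000).
Jacobian J = [[-4·x, 4·z, 4·y + 4·z], [0, -4·z, -4·y - 2], [2·y - 2, 2·x + 1, 0]].
At the point, J = [[6.000, 4.000, 12.000], [0.000, -4.000, -10.000], [2.000, -2.000, 0.000]] (det J = -104.000).
Solving J·Δ = −F gives Δ = (0.327, -0.173, -0.731).
Then the next iterate is (x, y, z)₁ = (-1.173, 1.827, 0.269).

(-1.173, 1.827, 0.269)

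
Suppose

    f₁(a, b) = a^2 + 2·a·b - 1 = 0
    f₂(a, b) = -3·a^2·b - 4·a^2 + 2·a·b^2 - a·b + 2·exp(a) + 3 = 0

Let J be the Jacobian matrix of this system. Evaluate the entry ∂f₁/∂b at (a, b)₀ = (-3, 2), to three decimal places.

-6.000

∂f₁/∂b = 2·a.
At (-3, 2) this is -6.000.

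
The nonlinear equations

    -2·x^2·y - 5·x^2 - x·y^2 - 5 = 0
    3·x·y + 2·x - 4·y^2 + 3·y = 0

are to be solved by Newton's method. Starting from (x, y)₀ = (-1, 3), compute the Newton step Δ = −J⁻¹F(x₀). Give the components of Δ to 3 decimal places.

(0.899, -1.171)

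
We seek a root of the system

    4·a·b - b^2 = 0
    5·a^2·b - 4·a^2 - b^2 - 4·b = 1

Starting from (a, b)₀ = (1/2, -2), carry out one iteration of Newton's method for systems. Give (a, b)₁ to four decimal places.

At (1/2, -2): F = (-8.0000, -0.5000).
Jacobian J = [[4·b, 4·a - 2·b], [10·a·b - 8·a, 5·a^2 - 2·b - 4]].
At the point, J = [[-8.0000, 6.0000], [-14.0000, 1.2500]] (det J = 74.0000).
Solving J·Δ = −F gives Δ = (0.0946, 1.4595).
Then the next iterate is (a, b)₁ = (0.5946, -0.5405).

(0.5946, -0.5405)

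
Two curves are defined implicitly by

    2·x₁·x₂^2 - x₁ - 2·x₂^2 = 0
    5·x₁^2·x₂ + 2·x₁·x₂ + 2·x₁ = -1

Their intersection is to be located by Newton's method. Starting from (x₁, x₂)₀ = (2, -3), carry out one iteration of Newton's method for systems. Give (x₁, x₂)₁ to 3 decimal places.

(0.833, -3.319)

At (2, -3): F = (16.000, -67.000).
Jacobian J = [[2·x₂^2 - 1, 4·x₁·x₂ - 4·x₂], [10·x₁·x₂ + 2·x₂ + 2, 5·x₁^2 + 2·x₁]].
At the point, J = [[17.000, -12.000], [-64.000, 24.000]] (det J = -360.000).
Solving J·Δ = −F gives Δ = (-1.167, -0.319).
Then the next iterate is (x₁, x₂)₁ = (0.833, -3.319).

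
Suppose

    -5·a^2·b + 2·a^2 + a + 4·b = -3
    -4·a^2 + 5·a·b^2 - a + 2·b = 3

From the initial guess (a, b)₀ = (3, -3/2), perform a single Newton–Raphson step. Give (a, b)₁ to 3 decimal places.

(1.647, -1.329)

At (3, -3/2): F = (85.500, -11.250).
Jacobian J = [[-10·a·b + 4·a + 1, -5·a^2 + 4], [-8·a + 5·b^2 - 1, 10·a·b + 2]].
At the point, J = [[58.000, -41.000], [-13.750, -43.000]] (det J = -3057.750).
Solving J·Δ = −F gives Δ = (-1.353, 0.171).
Then the next iterate is (a, b)₁ = (1.647, -1.329).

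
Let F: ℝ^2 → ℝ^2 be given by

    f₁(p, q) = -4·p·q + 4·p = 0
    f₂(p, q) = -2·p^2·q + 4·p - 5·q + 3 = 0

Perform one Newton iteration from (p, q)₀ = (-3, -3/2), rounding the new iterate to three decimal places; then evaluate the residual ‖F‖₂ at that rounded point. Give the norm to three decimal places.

138.220

At (-3, -3/2): F = (-30.000, 25.500).
Jacobian J = [[-4·q + 4, -4·p], [-4·p·q + 4, -2·p^2 - 5]].
At the point, J = [[10.000, 12.000], [-14.000, -23.000]] (det J = -62.000).
Solving J·Δ = −F gives Δ = (6.194, -2.661).
Then the next iterate is (p, q)₁ = (3.194, -4.161).
Re-evaluating at (3.194, -4.161): F = (65.93694, 121.47901), so ‖F‖₂ = 138.220.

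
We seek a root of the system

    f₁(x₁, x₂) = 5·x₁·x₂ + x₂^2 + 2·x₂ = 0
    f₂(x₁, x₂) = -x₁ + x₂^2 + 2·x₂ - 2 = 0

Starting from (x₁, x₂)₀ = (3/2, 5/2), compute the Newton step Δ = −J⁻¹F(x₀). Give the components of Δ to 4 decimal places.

At (3/2, 5/2): F = (30.0000, 7.7500).
Jacobian J = [[5·x₂, 5·x₁ + 2·x₂ + 2], [-1, 2·x₂ + 2]].
At the point, J = [[12.5000, 14.5000], [-1.0000, 7.0000]] (det J = 102.0000).
Solving J·Δ = −F gives Δ = (-0.9571, -1.2439).

(-0.9571, -1.2439)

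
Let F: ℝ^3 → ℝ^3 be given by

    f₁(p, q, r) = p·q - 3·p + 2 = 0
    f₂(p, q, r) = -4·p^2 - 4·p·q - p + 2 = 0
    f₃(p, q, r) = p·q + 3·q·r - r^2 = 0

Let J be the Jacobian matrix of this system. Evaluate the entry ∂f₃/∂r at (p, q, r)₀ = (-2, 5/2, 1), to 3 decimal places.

∂f₃/∂r = 3·q - 2·r.
At (-2, 5/2, 1) this is 5.500.

5.500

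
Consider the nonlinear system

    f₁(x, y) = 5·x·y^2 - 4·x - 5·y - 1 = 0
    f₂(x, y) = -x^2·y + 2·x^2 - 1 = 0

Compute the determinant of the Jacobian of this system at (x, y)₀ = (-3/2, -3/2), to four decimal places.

J = [[5·y^2 - 4, 10·x·y - 5], [-2·x·y + 4·x, -x^2]].
At the point, J = [[7.2500, 17.5000], [-10.5000, -2.2500]].
det J = 167.4375.

167.4375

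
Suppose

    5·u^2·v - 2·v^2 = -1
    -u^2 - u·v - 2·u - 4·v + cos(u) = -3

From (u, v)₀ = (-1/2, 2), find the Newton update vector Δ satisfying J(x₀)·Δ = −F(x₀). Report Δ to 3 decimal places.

(0.015, -0.688)

At (-1/2, 2): F = (-4.500, -2.37242).
Jacobian J = [[10·u·v, 5·u^2 - 4·v], [-2·u - v - sin(u) - 2, -u - 4]].
At the point, J = [[-10.000, -6.750], [-2.52057, -3.500]] (det J = 17.98612).
Solving J·Δ = −F gives Δ = (0.015, -0.688).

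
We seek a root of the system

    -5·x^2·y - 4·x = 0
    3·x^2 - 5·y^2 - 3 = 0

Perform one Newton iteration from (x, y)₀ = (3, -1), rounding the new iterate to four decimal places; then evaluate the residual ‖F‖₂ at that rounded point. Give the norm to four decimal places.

At (3, -1): F = (33.0000, 19.0000).
Jacobian J = [[-10·x·y - 4, -5·x^2], [6·x, -10·y]].
At the point, J = [[26.0000, -45.0000], [18.0000, 10.0000]] (det J = 1070.0000).
Solving J·Δ = −F gives Δ = (-1.1075, 0.0935).
Then the next iterate is (x, y)₁ = (1.8925, -0.9065).
Re-evaluating at (1.8925, -0.9065): F = (8.663404, 3.635958), so ‖F‖₂ = 9.3955.

9.3955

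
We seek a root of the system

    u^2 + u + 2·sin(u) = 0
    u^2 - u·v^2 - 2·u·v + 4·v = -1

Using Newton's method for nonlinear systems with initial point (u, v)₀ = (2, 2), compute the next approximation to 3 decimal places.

At (2, 2): F = (7.81859, -3.000).
Jacobian J = [[2·u + 2·cos(u) + 1, 0], [2·u - v^2 - 2·v, -2·u·v - 2·u + 4]].
At the point, J = [[4.16771, 0.000], [-4.000, -8.000]] (det J = -33.34165).
Solving J·Δ = −F gives Δ = (-1.876, 0.563).
Then the next iterate is (u, v)₁ = (0.124, 2.563).

(0.124, 2.563)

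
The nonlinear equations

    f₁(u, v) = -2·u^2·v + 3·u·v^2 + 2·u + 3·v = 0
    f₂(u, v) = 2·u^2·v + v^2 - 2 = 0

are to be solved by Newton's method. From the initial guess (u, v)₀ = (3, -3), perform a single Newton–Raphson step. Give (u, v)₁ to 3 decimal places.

At (3, -3): F = (132.000, -47.000).
Jacobian J = [[-4·u·v + 3·v^2 + 2, -2·u^2 + 6·u·v + 3], [4·u·v, 2·u^2 + 2·v]].
At the point, J = [[65.000, -69.000], [-36.000, 12.000]] (det J = -1704.000).
Solving J·Δ = −F gives Δ = (-0.974, 0.996).
Then the next iterate is (u, v)₁ = (2.026, -2.004).

(2.026, -2.004)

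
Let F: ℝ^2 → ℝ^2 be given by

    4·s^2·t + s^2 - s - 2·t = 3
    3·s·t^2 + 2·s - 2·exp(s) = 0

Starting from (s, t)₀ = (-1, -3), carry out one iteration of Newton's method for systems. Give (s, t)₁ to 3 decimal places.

At (-1, -3): F = (-7.000, -29.73576).
Jacobian J = [[8·s·t + 2·s - 1, 4·s^2 - 2], [3·t^2 - 2·exp(s) + 2, 6·s·t]].
At the point, J = [[21.000, 2.000], [28.26424, 18.000]] (det J = 321.47152).
Solving J·Δ = −F gives Δ = (0.207, 1.327).
Then the next iterate is (s, t)₁ = (-0.793, -1.673).

(-0.793, -1.673)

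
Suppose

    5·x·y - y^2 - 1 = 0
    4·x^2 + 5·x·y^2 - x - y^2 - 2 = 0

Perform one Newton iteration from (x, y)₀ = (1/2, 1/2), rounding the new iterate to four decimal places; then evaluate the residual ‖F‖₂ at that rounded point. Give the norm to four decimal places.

5.8479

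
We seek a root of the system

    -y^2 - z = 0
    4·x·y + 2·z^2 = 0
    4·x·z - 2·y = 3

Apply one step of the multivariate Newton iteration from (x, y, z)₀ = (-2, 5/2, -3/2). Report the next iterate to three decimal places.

(-1.160, 1.527, -1.387)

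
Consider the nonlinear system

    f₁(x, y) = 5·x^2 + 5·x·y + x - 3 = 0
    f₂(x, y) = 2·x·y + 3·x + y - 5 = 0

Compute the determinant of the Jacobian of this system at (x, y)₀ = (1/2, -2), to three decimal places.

J = [[10·x + 5·y + 1, 5·x], [2·y + 3, 2·x + 1]].
At the point, J = [[-4.000, 2.500], [-1.000, 2.000]].
det J = -5.500.

-5.500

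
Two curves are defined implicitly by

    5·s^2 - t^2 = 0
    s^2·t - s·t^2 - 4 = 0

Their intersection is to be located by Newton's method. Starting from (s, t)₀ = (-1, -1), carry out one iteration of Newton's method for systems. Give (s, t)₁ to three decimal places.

(-1.500, -5.500)

At (-1, -1): F = (4.000, -4.000).
Jacobian J = [[10·s, -2·t], [2·s·t - t^2, s^2 - 2·s·t]].
At the point, J = [[-10.000, 2.000], [1.000, -1.000]] (det J = 8.000).
Solving J·Δ = −F gives Δ = (-0.500, -4.500).
Then the next iterate is (s, t)₁ = (-1.500, -5.500).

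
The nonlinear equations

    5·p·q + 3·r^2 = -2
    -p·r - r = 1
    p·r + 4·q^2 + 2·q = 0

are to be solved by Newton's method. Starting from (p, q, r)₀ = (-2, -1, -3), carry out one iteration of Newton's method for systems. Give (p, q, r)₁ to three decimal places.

(-1.250, -0.625, -1.250)

At (-2, -1, -3): F = (39.000, -4.000, 8.000).
Jacobian J = [[5·q, 5·p, 6·r], [-r, 0, -p - 1], [r, 8·q + 2, p]].
At the point, J = [[-5.000, -10.000, -18.000], [3.000, 0.000, 1.000], [-3.000, -6.000, -2.000]] (det J = 264.000).
Solving J·Δ = −F gives Δ = (0.750, 0.375, 1.750).
Then the next iterate is (p, q, r)₁ = (-1.250, -0.625, -1.250).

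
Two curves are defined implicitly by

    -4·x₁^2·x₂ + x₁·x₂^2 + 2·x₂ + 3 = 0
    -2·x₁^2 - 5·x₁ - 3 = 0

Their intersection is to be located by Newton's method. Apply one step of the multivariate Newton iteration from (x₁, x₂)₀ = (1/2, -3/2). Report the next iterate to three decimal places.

At (1/2, -3/2): F = (2.625, -6.000).
Jacobian J = [[-8·x₁·x₂ + x₂^2, -4·x₁^2 + 2·x₁·x₂ + 2], [-4·x₁ - 5, 0]].
At the point, J = [[8.250, -0.500], [-7.000, 0.000]] (det J = -3.500).
Solving J·Δ = −F gives Δ = (-0.857, -8.893).
Then the next iterate is (x₁, x₂)₁ = (-0.357, -10.393).

(-0.357, -10.393)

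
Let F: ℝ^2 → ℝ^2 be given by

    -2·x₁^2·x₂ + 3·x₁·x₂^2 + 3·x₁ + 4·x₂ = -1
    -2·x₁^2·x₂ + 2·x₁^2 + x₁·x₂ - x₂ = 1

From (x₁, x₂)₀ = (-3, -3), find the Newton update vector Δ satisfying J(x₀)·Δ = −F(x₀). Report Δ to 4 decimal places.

(1.0525, 1.3329)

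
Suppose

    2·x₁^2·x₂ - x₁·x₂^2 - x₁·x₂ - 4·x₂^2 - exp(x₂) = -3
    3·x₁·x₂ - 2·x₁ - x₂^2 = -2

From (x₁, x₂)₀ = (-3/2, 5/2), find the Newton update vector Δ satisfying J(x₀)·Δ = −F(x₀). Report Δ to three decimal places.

(0.427, -1.068)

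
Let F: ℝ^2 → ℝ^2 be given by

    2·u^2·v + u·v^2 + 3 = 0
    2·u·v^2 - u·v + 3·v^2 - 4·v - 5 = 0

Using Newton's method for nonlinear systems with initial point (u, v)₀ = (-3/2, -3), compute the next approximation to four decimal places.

At (-3/2, -3): F = (-24.0000, 2.5000).
Jacobian J = [[4·u·v + v^2, 2·u^2 + 2·u·v], [2·v^2 - v, 4·u·v - u + 6·v - 4]].
At the point, J = [[27.0000, 13.5000], [21.0000, -2.5000]] (det J = -351.0000).
Solving J·Δ = −F gives Δ = (0.0748, 1.6282).
Then the next iterate is (u, v)₁ = (-1.4252, -1.3718).

(-1.4252, -1.3718)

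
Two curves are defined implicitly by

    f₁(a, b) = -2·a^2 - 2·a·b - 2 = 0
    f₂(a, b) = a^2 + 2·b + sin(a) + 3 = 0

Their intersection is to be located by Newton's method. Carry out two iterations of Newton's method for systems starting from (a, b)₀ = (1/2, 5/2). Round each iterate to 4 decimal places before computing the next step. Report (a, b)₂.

(0.7425, -2.0681)

At (1/2, 5/2): F = (-5.0000, 8.729426).
Jacobian J = [[-4·a - 2·b, -2·a], [2·a + cos(a), 2]].
At the point, J = [[-7.0000, -1.0000], [1.877583, 2.0000]] (det J = -12.122417).
Solving J·Δ = −F gives Δ = (-0.1048, -4.2663).
Then the next iterate is (a, b)₁ = (0.3952, -1.7663).
Round to (0.3952, -1.7663) and repeat: F = (-0.916283, 0.008576), J = [[1.9518, -0.7904], [1.713320, 2.0000]].
Δ = (0.3473, -0.3018), so (a, b)₂ = (0.7425, -2.0681).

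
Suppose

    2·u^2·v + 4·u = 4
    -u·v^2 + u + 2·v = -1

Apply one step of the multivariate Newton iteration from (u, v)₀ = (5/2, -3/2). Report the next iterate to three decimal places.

(1.858, -1.045)

At (5/2, -3/2): F = (-12.750, -5.125).
Jacobian J = [[4·u·v + 4, 2·u^2], [-v^2 + 1, -2·u·v + 2]].
At the point, J = [[-11.000, 12.500], [-1.250, 9.500]] (det J = -88.875).
Solving J·Δ = −F gives Δ = (-0.642, 0.455).
Then the next iterate is (u, v)₁ = (1.858, -1.045).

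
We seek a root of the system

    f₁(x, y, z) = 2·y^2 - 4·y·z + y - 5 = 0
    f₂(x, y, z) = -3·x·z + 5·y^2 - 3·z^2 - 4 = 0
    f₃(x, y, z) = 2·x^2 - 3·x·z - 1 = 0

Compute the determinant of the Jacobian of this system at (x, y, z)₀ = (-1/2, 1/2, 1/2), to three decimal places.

-27.500

J = [[0, 4·y - 4·z + 1, -4·y], [-3·z, 10·y, -3·x - 6·z], [4·x - 3·z, 0, -3·x]].
At the point, J = [[0.000, 1.000, -2.000], [-1.500, 5.000, -1.500], [-3.500, 0.000, 1.500]].
det J = -27.500.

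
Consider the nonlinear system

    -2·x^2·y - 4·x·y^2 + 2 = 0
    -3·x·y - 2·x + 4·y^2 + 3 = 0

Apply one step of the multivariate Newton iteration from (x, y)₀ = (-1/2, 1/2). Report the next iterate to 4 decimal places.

(-1.2143, -1.0000)

At (-1/2, 1/2): F = (2.2500, 5.7500).
Jacobian J = [[-4·x·y - 4·y^2, -2·x^2 - 8·x·y], [-3·y - 2, -3·x + 8·y]].
At the point, J = [[0.0000, 1.5000], [-3.5000, 5.5000]] (det J = 5.2500).
Solving J·Δ = −F gives Δ = (-0.7143, -1.5000).
Then the next iterate is (x, y)₁ = (-1.2143, -1.0000).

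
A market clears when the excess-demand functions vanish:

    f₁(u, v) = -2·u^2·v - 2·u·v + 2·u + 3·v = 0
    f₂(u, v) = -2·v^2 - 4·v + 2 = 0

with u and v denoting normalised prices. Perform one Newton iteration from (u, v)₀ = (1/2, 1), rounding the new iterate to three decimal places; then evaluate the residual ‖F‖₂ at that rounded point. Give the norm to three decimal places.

At (1/2, 1): F = (2.500, -4.000).
Jacobian J = [[-4·u·v - 2·v + 2, -2·u^2 - 2·u + 3], [0, -4·v - 4]].
At the point, J = [[-2.000, 1.500], [0.000, -8.000]] (det J = 16.000).
Solving J·Δ = −F gives Δ = (0.875, -0.500).
Then the next iterate is (u, v)₁ = (1.375, 0.500).
Re-evaluating at (1.375, 0.500): F = (0.98438, -0.500), so ‖F‖₂ = 1.104.

1.104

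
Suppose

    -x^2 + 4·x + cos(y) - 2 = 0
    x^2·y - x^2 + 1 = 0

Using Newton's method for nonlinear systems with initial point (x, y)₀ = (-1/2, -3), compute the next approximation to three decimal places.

At (-1/2, -3): F = (-5.23999, 0.000).
Jacobian J = [[-2·x + 4, -sin(y)], [2·x·y - 2·x, x^2]].
At the point, J = [[5.000, 0.14112], [4.000, 0.250]] (det J = 0.68552).
Solving J·Δ = −F gives Δ = (1.911, -30.575).
Then the next iterate is (x, y)₁ = (1.411, -33.575).

(1.411, -33.575)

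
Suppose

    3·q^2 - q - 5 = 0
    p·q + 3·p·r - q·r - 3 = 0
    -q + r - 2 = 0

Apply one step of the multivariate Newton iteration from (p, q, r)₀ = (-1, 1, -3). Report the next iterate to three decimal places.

(-3.150, 1.600, 3.600)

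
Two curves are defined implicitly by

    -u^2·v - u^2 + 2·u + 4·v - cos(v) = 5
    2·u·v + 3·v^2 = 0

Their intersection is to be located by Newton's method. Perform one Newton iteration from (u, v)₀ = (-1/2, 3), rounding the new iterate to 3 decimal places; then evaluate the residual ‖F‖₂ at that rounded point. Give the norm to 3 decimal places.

5.990

At (-1/2, 3): F = (5.98999, 24.000).
Jacobian J = [[-2·u·v - 2·u + 2, -u^2 + sin(v) + 4], [2·v, 2·u + 6·v]].
At the point, J = [[6.000, 3.89112], [6.000, 17.000]] (det J = 78.65328).
Solving J·Δ = −F gives Δ = (-0.107, -1.374).
Then the next iterate is (u, v)₁ = (-0.607, 1.626).
Re-evaluating at (-0.607, 1.626): F = (-0.62237, 5.95766), so ‖F‖₂ = 5.990.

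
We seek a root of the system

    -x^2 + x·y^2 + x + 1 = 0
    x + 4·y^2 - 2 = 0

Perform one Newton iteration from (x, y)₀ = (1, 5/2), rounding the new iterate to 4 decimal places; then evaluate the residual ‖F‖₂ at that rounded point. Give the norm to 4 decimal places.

6.1615

At (1, 5/2): F = (7.2500, 24.0000).
Jacobian J = [[-2·x + y^2 + 1, 2·x·y], [1, 8·y]].
At the point, J = [[5.2500, 5.0000], [1.0000, 20.0000]] (det J = 100.0000).
Solving J·Δ = −F gives Δ = (-0.2500, -1.1875).
Then the next iterate is (x, y)₁ = (0.7500, 1.3125).
Re-evaluating at (0.7500, 1.3125): F = (2.479492, 5.640625), so ‖F‖₂ = 6.1615.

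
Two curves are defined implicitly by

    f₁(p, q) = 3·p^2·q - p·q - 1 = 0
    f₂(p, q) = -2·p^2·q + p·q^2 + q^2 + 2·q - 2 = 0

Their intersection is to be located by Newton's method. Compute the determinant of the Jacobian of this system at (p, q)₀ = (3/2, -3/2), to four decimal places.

60.9375

J = [[6·p·q - q, 3·p^2 - p], [-4·p·q + q^2, -2·p^2 + 2·p·q + 2·q + 2]].
At the point, J = [[-12.0000, 5.2500], [11.2500, -10.0000]].
det J = 60.9375.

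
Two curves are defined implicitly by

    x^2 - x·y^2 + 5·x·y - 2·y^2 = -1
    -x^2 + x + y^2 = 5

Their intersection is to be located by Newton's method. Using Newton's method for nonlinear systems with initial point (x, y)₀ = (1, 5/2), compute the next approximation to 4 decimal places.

At (1, 5/2): F = (-4.2500, 1.2500).
Jacobian J = [[2·x - y^2 + 5·y, -2·x·y + 5·x - 4·y], [-2·x + 1, 2·y]].
At the point, J = [[8.2500, -10.0000], [-1.0000, 5.0000]] (det J = 31.2500).
Solving J·Δ = −F gives Δ = (0.2800, -0.1940).
Then the next iterate is (x, y)₁ = (1.2800, 2.3060).

(1.2800, 2.3060)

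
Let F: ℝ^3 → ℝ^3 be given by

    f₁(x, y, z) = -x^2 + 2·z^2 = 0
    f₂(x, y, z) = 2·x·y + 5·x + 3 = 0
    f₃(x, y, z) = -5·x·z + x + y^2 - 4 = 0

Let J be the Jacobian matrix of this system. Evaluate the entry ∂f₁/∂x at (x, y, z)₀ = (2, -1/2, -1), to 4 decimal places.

∂f₁/∂x = -2·x.
At (2, -1/2, -1) this is -4.0000.

-4.0000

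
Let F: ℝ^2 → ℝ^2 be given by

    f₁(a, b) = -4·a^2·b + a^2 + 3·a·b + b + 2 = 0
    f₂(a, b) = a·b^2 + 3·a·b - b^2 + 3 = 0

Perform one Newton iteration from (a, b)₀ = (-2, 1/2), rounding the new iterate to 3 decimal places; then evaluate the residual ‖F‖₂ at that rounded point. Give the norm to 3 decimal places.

At (-2, 1/2): F = (-4.500, -0.750).
Jacobian J = [[-8·a·b + 2·a + 3·b, -4·a^2 + 3·a + 1], [b^2 + 3·b, 2·a·b + 3·a - 2·b]].
At the point, J = [[5.500, -21.000], [1.750, -9.000]] (det J = -12.750).
Solving J·Δ = −F gives Δ = (1.941, 0.294).
Then the next iterate is (a, b)₁ = (-0.059, 0.794).
Re-evaluating at (-0.059, 0.794): F = (2.64589, 2.19183), so ‖F‖₂ = 3.436.

3.436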